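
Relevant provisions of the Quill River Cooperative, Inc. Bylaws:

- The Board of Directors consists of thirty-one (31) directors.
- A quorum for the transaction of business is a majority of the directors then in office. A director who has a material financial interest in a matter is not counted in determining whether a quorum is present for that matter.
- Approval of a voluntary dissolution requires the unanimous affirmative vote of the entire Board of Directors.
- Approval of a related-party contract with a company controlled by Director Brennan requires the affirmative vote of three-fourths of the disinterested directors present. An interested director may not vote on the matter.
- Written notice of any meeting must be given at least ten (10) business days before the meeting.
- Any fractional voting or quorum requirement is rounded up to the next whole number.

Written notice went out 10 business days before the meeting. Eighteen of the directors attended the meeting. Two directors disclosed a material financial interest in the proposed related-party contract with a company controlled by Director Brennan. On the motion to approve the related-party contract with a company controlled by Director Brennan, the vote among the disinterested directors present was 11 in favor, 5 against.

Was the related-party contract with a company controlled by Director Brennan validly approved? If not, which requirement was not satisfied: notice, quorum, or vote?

Notice: 10 business days given; 10 required (10 ≥ 10). Satisfied.
Quorum: 18 present, but the 2 interested directors do not count, leaving 16. Quorum is 16. Satisfied.
Vote: the related-party contract with a company controlled by Director Brennan requires three-fourths of the disinterested directors present (18 − 2 = 16). 3/4 of 16 = 12, so 12 affirmative votes are needed; 11 voted in favor. Not satisfied.

Invalid — vote requirement not satisfied.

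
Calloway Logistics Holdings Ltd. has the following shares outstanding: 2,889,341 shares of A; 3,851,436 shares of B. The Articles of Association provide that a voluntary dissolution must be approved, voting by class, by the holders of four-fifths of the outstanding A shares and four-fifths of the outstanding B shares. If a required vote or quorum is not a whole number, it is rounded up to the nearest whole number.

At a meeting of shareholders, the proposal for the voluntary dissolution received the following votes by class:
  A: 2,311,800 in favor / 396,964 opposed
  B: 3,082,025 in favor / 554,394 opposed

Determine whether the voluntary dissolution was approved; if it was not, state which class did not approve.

Approved — every class gave the required vote.

A: 4/5 of 2889341 = 2311472.80, rounded up to 2311473; 2,311,473 required, 2,311,800 in favor — approved.
B: 4/5 of 3851436 = 3081148.80, rounded up to 3081149; 3,081,149 required, 3,082,025 in favor — approved.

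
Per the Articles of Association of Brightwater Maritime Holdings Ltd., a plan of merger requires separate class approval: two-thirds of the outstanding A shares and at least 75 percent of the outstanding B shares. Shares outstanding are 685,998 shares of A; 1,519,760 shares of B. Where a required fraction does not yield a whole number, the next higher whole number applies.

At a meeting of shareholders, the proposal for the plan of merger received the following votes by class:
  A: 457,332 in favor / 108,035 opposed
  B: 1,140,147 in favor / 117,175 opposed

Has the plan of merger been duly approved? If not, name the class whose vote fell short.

Approved — every class gave the required vote.

A: 2/3 of 685998 = 457332; 457,332 required, 457,332 in favor — approved.
B: 3/4 of 1519760 = 1139820; 1,139,820 required, 1,140,147 in favor — approved.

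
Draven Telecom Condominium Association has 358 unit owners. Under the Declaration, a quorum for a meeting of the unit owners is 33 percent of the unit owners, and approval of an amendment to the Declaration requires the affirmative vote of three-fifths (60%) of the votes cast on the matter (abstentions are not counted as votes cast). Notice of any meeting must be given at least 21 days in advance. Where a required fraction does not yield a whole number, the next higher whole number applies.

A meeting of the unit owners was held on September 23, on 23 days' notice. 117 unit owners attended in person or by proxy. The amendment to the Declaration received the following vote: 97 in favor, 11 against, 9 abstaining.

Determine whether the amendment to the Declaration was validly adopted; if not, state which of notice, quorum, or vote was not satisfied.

Invalid — quorum requirement not satisfied.

Notice: 23 days given; 21 required. Satisfied.
Quorum: 33% of 358 = 118.14, rounded up to 119; 117 present. Not satisfied.
Vote: requires three-fifths of the votes cast (117 − 9 abstaining = 108); 3/5 of 108 = 64.80, rounded up to 65, so 65 needed; 97 in favor. Satisfied.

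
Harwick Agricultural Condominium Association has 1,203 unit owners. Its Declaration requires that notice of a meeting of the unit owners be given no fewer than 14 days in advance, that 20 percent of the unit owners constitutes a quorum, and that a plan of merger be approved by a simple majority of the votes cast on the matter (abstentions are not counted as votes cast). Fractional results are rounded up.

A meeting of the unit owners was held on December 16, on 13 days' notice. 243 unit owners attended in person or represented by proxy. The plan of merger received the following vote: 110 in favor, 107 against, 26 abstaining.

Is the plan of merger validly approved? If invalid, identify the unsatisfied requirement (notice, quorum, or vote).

Notice: 13 days given; 14 required. Not satisfied.
Quorum: 20% of 1,203 = 240.60, rounded up to 241; 243 present. Satisfied.
Vote: requires a majority of the votes cast (243 − 26 abstaining = 217); a majority of 217 is 109, so 109 needed; 110 in favor. Satisfied.

Invalid — notice requirement not satisfied.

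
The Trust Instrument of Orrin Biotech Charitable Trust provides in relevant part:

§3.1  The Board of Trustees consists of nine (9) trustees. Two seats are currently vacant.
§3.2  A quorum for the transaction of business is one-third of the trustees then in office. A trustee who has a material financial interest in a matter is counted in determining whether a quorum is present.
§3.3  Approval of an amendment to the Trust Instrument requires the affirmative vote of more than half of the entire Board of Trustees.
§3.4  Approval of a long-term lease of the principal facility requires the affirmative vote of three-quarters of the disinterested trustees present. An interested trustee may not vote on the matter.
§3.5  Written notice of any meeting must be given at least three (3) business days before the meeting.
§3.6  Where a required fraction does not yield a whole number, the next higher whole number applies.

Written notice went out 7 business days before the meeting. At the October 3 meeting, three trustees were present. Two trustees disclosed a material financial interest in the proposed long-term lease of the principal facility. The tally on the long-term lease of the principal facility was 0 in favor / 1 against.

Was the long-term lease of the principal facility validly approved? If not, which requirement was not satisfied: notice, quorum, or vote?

Notice: 7 business days given; 3 required (7 ≥ 3). Satisfied.
Quorum: 3 present (interested trustees count toward quorum); quorum is 3. Satisfied.
Vote: the long-term lease of the principal facility requires three-fourths of the disinterested trustees present (3 − 2 = 1). 3/4 of 1 = 0.75, rounded up to 1, so 1 affirmative vote is needed; 0 voted in favor. Not satisfied.

Invalid — vote requirement not satisfied.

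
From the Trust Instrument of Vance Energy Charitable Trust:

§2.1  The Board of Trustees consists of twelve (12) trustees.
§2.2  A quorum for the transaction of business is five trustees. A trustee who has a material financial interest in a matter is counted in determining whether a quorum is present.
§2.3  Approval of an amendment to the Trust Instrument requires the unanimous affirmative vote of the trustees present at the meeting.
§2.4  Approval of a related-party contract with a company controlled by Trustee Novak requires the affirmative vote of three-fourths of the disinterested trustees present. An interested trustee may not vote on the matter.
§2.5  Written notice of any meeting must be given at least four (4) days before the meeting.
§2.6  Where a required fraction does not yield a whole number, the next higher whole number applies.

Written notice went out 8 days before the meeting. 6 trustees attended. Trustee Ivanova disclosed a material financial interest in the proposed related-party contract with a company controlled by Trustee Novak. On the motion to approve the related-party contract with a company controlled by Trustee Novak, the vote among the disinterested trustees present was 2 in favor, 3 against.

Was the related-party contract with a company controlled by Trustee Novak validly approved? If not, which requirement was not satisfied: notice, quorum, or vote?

Notice: 8 days given; 4 required (8 ≥ 4). Satisfied.
Quorum: 6 present (interested trustees count toward quorum); quorum is 5. Satisfied.
Vote: the related-party contract with a company controlled by Trustee Novak requires three-fourths of the disinterested trustees present (6 − 1 = 5). 3/4 of 5 = 3.75, rounded up to 4, so 4 affirmative votes are needed; 2 voted in favor. Not satisfied.

Invalid — vote requirement not satisfied.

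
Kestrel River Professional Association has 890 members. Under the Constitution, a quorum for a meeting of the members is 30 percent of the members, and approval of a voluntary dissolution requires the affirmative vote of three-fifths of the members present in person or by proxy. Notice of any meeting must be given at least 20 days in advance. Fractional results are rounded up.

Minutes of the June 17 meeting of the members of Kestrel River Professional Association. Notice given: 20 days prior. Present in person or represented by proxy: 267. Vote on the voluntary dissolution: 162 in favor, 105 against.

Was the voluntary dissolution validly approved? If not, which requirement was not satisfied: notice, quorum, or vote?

Valid — all requirements satisfied.

Notice: 20 days given; 20 required. Satisfied.
Quorum: 30% of 890 = 267; 267 present. Satisfied.
Vote: requires three-fifths of those present (267); 3/5 of 267 = 160.20, rounded up to 161, so 161 needed; 162 in favor. Satisfied.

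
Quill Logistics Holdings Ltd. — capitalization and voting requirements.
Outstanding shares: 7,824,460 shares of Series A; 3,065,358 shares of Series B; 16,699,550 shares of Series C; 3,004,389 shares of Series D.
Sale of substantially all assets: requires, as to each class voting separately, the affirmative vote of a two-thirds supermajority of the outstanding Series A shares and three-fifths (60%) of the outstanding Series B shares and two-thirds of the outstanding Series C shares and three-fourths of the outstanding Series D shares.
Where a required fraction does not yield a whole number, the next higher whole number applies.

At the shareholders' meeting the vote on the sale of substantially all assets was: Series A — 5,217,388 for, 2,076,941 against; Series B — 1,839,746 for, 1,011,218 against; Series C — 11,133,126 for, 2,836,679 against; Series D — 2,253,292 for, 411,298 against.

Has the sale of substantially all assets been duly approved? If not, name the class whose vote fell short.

Approved — every class gave the required vote.

Series A: 2/3 of 7824460 = 5216306.67, rounded up to 5216307; 5,216,307 required, 5,217,388 in favor — approved.
Series B: 3/5 of 3065358 = 1839214.80, rounded up to 1839215; 1,839,215 required, 1,839,746 in favor — approved.
Series C: 2/3 of 16699550 = 11133033.33, rounded up to 11133034; 11,133,034 required, 11,133,126 in favor — approved.
Series D: 3/4 of 3004389 = 2253291.75, rounded up to 2253292; 2,253,292 required, 2,253,292 in favor — approved.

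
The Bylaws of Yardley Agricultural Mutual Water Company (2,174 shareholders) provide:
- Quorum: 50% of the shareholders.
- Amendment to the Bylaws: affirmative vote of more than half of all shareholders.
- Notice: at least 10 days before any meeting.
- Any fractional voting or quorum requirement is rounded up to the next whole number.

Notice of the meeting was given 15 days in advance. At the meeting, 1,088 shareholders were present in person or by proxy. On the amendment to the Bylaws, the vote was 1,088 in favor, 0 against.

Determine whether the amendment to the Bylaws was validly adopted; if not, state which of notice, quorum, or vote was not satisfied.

Valid — all requirements satisfied.

Notice: 15 days given; 10 required. Satisfied.
Quorum: 50% of 2,174 = 1,087; 1,088 present. Satisfied.
Vote: requires a majority of all shareholders (2,174); a majority of 2174 is 1088, so 1,088 needed; 1,088 in favor. Satisfied.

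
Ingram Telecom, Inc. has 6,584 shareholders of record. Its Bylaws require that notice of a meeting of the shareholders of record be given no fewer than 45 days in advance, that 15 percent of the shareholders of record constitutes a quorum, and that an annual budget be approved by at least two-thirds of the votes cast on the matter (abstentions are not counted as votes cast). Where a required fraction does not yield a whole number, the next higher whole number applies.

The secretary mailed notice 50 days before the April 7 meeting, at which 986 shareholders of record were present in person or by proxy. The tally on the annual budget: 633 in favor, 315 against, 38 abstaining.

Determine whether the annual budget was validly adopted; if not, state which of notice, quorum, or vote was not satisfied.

Notice: 50 days given; 45 required. Satisfied.
Quorum: 15% of 6,584 = 987.60, rounded up to 988; 986 present. Not satisfied.
Vote: requires two-thirds of the votes cast (986 − 38 abstaining = 948); 2/3 of 948 = 632, so 632 needed; 633 in favor. Satisfied.

Invalid — quorum requirement not satisfied.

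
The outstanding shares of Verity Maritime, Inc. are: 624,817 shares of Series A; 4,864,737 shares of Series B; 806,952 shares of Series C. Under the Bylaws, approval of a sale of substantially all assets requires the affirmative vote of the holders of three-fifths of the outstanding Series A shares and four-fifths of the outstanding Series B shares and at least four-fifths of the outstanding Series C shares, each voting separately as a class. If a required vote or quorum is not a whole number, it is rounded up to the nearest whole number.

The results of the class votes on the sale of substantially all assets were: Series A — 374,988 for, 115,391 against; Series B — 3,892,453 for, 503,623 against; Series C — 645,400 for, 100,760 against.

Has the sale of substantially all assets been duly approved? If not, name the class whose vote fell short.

Series A: 3/5 of 624817 = 374890.20, rounded up to 374891; 374,891 required, 374,988 in favor — approved.
Series B: 4/5 of 4864737 = 3891789.60, rounded up to 3891790; 3,891,790 required, 3,892,453 in favor — approved.
Series C: 4/5 of 806952 = 645561.60, rounded up to 645562; 645,562 required, 645,400 in favor — not approved.

Not approved — the Series C shares did not give the required vote.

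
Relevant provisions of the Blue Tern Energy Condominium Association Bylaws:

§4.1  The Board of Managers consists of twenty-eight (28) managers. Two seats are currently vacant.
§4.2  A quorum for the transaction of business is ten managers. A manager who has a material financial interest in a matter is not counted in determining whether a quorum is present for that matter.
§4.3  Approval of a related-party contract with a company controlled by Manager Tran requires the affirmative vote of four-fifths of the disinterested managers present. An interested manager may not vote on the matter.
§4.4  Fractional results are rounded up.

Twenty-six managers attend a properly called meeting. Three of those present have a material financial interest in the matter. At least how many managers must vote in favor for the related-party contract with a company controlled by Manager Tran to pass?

19

The related-party contract with a company controlled by Manager Tran requires four-fifths of the disinterested managers present (26 − 3 = 23).
4/5 of 23 = 18.40, rounded up to 19.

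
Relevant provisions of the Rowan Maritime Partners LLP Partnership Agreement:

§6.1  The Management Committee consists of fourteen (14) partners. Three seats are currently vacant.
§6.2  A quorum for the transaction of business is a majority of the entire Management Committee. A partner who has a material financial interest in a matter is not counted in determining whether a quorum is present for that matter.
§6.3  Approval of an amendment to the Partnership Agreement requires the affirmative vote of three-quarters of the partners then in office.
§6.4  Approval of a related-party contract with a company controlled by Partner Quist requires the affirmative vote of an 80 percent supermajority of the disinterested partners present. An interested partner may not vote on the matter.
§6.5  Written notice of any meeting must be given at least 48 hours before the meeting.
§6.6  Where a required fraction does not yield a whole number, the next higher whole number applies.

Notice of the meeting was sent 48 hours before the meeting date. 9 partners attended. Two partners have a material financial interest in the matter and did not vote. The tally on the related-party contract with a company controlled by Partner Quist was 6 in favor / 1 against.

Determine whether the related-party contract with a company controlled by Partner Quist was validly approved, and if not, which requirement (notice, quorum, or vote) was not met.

Invalid — quorum requirement not satisfied.

Notice: 48 hours given; 48 required (48 ≥ 48). Satisfied.
Quorum: 9 present, but the 2 interested partners do not count, leaving 7. Quorum is 8. Not satisfied.
Vote: the related-party contract with a company controlled by Partner Quist requires four-fifths of the disinterested partners present (9 − 2 = 7). 4/5 of 7 = 5.60, rounded up to 6, so 6 affirmative votes are needed; 6 voted in favor. Satisfied. (Moot — without a quorum no business can be validly transacted.)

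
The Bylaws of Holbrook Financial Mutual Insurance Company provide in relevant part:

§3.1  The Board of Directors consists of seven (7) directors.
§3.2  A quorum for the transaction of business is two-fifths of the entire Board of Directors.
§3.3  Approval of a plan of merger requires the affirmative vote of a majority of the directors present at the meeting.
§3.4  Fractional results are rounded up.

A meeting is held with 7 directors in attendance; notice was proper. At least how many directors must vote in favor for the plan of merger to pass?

The plan of merger requires a majority of the directors present (7).
A majority of 7 is 4.

4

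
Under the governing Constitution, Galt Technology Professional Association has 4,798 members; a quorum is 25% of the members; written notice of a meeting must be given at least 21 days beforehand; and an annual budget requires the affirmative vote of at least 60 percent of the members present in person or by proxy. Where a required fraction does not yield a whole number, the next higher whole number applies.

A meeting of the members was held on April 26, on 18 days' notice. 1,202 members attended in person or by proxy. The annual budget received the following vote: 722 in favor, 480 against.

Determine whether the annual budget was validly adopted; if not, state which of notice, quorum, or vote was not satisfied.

Invalid — notice requirement not satisfied.

Notice: 18 days given; 21 required. Not satisfied.
Quorum: 25% of 4,798 = 1,199.50, rounded up to 1,200; 1,202 present. Satisfied.
Vote: requires three-fifths of those present (1,202); 3/5 of 1202 = 721.20, rounded up to 722, so 722 needed; 722 in favor. Satisfied.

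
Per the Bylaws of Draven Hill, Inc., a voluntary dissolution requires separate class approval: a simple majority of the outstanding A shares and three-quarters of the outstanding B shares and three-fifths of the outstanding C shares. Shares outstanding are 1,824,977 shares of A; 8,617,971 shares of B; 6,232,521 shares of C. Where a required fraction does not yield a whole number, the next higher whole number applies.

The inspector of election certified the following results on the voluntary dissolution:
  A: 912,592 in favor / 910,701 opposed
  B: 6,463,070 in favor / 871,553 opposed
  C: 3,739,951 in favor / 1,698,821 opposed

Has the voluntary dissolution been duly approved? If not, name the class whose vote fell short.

A: a majority of 1824977 is 912489; 912,489 required, 912,592 in favor — approved.
B: 3/4 of 8617971 = 6463478.25, rounded up to 6463479; 6,463,479 required, 6,463,070 in favor — not approved.
C: 3/5 of 6232521 = 3739512.60, rounded up to 3739513; 3,739,513 required, 3,739,951 in favor — approved.

Not approved — the B shares did not give the required vote.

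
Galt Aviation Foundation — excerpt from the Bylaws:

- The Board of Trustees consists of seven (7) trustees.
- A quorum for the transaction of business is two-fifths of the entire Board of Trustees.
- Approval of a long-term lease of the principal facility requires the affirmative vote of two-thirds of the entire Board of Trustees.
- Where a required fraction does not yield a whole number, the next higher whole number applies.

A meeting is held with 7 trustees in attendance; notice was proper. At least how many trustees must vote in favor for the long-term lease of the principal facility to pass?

The long-term lease of the principal facility requires two-thirds of the entire Board of Trustees (7).
2/3 of 7 = 4.67, rounded up to 5.

5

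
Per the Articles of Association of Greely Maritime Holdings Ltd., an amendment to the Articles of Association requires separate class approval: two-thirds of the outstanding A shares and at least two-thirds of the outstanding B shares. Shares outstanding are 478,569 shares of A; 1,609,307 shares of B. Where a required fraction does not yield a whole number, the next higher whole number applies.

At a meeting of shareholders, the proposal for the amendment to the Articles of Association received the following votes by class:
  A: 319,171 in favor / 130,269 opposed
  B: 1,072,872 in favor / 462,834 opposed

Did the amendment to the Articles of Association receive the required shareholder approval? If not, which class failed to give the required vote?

Approved — every class gave the required vote.

A: 2/3 of 478569 = 319046; 319,046 required, 319,171 in favor — approved.
B: 2/3 of 1609307 = 1072871.33, rounded up to 1072872; 1,072,872 required, 1,072,872 in favor — approved.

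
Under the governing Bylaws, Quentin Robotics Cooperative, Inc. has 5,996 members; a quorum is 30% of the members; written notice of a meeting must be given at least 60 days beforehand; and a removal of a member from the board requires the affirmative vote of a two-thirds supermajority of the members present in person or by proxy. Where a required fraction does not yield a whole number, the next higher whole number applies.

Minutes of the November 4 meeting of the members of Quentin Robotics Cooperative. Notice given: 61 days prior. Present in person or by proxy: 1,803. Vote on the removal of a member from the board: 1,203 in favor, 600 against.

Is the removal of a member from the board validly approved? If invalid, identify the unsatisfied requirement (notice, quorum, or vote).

Notice: 61 days given; 60 required. Satisfied.
Quorum: 30% of 5,996 = 1,798.80, rounded up to 1,799; 1,803 present. Satisfied.
Vote: requires two-thirds of those present (1,803); 2/3 of 1803 = 1202, so 1,202 needed; 1,203 in favor. Satisfied.

Valid — all requirements satisfied.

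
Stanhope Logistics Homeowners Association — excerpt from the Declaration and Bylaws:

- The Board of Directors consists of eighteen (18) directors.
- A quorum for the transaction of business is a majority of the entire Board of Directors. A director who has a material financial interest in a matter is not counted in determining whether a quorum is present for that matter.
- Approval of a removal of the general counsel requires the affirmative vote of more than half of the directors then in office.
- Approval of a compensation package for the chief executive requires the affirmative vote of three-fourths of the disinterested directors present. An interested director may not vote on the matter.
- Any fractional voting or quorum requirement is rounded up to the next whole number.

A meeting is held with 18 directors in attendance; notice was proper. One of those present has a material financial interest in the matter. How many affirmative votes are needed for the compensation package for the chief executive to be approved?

13

The compensation package for the chief executive requires three-fourths of the disinterested directors present (18 − 1 = 17).
3/4 of 17 = 12.75, rounded up to 13.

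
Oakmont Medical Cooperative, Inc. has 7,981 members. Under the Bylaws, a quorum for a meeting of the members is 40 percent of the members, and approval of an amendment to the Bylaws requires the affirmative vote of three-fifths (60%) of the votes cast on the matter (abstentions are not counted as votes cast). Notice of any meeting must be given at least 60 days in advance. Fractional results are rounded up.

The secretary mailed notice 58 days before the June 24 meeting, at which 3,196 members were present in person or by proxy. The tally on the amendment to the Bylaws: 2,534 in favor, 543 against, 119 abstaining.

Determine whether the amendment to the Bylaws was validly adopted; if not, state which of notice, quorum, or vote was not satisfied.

Invalid — notice requirement not satisfied.

Notice: 58 days given; 60 required. Not satisfied.
Quorum: 40% of 7,981 = 3,192.40, rounded up to 3,193; 3,196 present. Satisfied.
Vote: requires three-fifths of the votes cast (3,196 − 119 abstaining = 3,077); 3/5 of 3077 = 1846.20, rounded up to 1847, so 1,847 needed; 2,534 in favor. Satisfied.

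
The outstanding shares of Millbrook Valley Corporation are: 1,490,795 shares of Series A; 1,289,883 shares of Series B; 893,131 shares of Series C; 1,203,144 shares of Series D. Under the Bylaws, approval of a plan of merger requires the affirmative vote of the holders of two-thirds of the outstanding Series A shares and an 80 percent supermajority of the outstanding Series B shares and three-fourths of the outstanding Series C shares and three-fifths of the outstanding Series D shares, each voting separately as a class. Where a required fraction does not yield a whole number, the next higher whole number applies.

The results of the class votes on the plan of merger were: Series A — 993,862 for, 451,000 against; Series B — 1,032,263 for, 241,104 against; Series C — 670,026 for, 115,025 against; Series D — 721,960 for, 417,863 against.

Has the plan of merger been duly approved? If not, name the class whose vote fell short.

Not approved — the Series A shares did not give the required vote.

Series A: 2/3 of 1490795 = 993863.33, rounded up to 993864; 993,864 required, 993,862 in favor — not approved.
Series B: 4/5 of 1289883 = 1031906.40, rounded up to 1031907; 1,031,907 required, 1,032,263 in favor — approved.
Series C: 3/4 of 893131 = 669848.25, rounded up to 669849; 669,849 required, 670,026 in favor — approved.
Series D: 3/5 of 1203144 = 721886.40, rounded up to 721887; 721,887 required, 721,960 in favor — approved.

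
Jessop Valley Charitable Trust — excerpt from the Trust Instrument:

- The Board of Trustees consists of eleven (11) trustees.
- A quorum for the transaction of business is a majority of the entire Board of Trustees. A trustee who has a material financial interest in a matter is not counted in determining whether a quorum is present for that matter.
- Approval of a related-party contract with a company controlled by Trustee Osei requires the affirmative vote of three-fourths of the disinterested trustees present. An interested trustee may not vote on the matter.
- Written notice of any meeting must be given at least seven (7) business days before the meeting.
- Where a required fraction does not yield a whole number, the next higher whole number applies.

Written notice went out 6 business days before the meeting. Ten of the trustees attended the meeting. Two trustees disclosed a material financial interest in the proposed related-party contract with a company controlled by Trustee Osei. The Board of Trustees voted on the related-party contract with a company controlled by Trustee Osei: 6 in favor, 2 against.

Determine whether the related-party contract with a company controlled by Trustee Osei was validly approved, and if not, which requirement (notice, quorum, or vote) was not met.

Invalid — notice requirement not satisfied.

Notice: 6 business days given; 7 required (6 < 7). Not satisfied.
Quorum: 10 present, but the 2 interested trustees do not count, leaving 8. Quorum is 6. Satisfied.
Vote: the related-party contract with a company controlled by Trustee Osei requires three-fourths of the disinterested trustees present (10 − 2 = 8). 3/4 of 8 = 6, so 6 affirmative votes are needed; 6 voted in favor. Satisfied.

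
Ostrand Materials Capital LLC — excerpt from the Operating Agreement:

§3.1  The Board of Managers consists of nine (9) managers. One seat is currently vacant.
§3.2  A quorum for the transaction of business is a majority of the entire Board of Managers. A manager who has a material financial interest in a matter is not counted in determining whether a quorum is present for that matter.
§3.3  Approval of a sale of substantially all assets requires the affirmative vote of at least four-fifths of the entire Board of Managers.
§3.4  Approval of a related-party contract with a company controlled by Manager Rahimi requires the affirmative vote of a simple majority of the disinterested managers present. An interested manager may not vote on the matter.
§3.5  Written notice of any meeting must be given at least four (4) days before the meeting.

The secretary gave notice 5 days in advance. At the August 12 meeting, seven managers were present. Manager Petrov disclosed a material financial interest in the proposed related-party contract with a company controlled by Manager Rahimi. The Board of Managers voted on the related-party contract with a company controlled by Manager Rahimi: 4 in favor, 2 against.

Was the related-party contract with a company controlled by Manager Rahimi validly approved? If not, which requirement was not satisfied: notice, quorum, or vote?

Notice: 5 days given; 4 required (5 ≥ 4). Satisfied.
Quorum: 7 present, but the 1 interested manager does not count, leaving 6. Quorum is 5. Satisfied.
Vote: the related-party contract with a company controlled by Manager Rahimi requires a majority of the disinterested managers present (7 − 1 = 6). A majority of 6 is 4, so 4 affirmative votes are needed; 4 voted in favor. Satisfied.

Valid — all requirements satisfied.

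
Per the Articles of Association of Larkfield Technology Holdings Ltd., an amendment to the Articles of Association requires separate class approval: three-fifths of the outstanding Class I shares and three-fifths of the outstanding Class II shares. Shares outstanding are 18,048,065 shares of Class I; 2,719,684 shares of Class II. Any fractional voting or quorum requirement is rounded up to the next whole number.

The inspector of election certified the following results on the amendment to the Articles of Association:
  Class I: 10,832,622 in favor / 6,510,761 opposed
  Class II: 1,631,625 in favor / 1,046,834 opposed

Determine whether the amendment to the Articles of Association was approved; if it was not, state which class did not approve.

Not approved — the Class II shares did not give the required vote.

Class I: 3/5 of 18048065 = 10828839; 10,828,839 required, 10,832,622 in favor — approved.
Class II: 3/5 of 2719684 = 1631810.40, rounded up to 1631811; 1,631,811 required, 1,631,625 in favor — not approved.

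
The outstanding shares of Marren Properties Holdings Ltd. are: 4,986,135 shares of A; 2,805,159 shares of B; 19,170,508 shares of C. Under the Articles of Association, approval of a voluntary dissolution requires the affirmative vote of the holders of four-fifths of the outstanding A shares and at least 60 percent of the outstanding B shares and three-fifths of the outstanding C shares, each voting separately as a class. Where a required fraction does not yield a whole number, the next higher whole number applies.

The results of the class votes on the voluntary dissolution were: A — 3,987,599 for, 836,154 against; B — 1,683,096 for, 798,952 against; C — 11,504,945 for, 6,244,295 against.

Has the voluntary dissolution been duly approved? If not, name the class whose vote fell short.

Not approved — the A shares did not give the required vote.

A: 4/5 of 4986135 = 3988908; 3,988,908 required, 3,987,599 in favor — not approved.
B: 3/5 of 2805159 = 1683095.40, rounded up to 1683096; 1,683,096 required, 1,683,096 in favor — approved.
C: 3/5 of 19170508 = 11502304.80, rounded up to 11502305; 11,502,305 required, 11,504,945 in favor — approved.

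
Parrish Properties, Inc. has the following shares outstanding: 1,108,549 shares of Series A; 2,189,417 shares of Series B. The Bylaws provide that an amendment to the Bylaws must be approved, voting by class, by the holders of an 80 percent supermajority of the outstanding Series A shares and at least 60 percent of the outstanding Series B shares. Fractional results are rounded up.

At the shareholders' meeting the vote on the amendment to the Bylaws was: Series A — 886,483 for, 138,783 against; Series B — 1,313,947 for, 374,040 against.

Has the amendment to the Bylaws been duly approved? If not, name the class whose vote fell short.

Series A: 4/5 of 1108549 = 886839.20, rounded up to 886840; 886,840 required, 886,483 in favor — not approved.
Series B: 3/5 of 2189417 = 1313650.20, rounded up to 1313651; 1,313,651 required, 1,313,947 in favor — approved.

Not approved — the Series A shares did not give the required vote.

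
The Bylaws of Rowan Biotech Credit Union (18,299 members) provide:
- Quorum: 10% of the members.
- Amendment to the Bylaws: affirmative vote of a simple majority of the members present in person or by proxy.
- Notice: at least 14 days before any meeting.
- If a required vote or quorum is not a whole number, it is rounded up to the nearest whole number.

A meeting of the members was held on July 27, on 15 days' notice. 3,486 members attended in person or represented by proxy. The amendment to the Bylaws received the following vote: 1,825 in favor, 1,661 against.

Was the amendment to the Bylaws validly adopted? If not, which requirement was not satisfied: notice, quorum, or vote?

Notice: 15 days given; 14 required. Satisfied.
Quorum: 10% of 18,299 = 1,829.90, rounded up to 1,830; 3,486 present. Satisfied.
Vote: requires a majority of those present (3,486); a majority of 3486 is 1744, so 1,744 needed; 1,825 in favor. Satisfied.

Valid — all requirements satisfied.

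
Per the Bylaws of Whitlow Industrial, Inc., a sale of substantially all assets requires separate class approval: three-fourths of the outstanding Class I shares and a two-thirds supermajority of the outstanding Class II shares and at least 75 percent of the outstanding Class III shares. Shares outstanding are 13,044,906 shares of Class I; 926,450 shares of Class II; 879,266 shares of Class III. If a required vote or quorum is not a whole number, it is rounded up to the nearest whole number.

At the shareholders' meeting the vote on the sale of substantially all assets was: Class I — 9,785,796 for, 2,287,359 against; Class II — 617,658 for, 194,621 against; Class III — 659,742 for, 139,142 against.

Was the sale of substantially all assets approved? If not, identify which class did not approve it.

Approved — every class gave the required vote.

Class I: 3/4 of 13044906 = 9783679.50, rounded up to 9783680; 9,783,680 required, 9,785,796 in favor — approved.
Class II: 2/3 of 926450 = 617633.33, rounded up to 617634; 617,634 required, 617,658 in favor — approved.
Class III: 3/4 of 879266 = 659449.50, rounded up to 659450; 659,450 required, 659,742 in favor — approved.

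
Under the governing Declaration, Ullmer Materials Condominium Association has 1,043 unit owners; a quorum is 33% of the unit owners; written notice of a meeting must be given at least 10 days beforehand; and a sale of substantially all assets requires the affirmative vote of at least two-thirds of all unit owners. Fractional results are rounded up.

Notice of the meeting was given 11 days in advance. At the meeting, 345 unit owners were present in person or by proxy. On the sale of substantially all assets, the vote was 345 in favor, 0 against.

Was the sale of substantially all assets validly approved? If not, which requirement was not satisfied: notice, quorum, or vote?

Notice: 11 days given; 10 required. Satisfied.
Quorum: 33% of 1,043 = 344.19, rounded up to 345; 345 present. Satisfied.
Vote: requires two-thirds of all unit owners (1,043); 2/3 of 1043 = 695.33, rounded up to 696, so 696 needed; 345 in favor. Not satisfied.

Invalid — vote requirement not satisfied.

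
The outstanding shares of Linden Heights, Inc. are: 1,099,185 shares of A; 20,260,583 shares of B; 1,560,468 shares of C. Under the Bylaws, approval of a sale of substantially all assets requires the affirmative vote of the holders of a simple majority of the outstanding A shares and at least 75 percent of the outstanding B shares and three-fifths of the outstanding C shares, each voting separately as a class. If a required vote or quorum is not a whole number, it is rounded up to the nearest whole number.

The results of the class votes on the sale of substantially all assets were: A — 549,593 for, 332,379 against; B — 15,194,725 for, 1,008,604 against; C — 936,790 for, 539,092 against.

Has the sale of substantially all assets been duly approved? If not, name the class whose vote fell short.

A: a majority of 1099185 is 549593; 549,593 required, 549,593 in favor — approved.
B: 3/4 of 20260583 = 15195437.25, rounded up to 15195438; 15,195,438 required, 15,194,725 in favor — not approved.
C: 3/5 of 1560468 = 936280.80, rounded up to 936281; 936,281 required, 936,790 in favor — approved.

Not approved — the B shares did not give the required vote.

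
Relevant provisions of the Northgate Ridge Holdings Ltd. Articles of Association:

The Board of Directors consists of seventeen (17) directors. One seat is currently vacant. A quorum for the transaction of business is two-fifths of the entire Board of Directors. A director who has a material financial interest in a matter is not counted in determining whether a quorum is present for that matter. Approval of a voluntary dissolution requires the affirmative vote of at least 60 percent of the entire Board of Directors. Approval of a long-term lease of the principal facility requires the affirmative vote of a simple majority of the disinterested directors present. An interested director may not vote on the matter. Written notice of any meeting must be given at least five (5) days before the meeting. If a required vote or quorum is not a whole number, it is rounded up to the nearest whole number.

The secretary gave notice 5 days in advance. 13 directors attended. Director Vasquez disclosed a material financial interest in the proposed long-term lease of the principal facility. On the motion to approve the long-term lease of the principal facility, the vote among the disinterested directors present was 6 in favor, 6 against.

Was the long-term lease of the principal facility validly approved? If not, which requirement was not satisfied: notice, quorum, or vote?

Invalid — vote requirement not satisfied.

Notice: 5 days given; 5 required (5 ≥ 5). Satisfied.
Quorum: 13 present, but the 1 interested director does not count, leaving 12. Quorum is 7. Satisfied.
Vote: the long-term lease of the principal facility requires a majority of the disinterested directors present (13 − 1 = 12). A majority of 12 is 7, so 7 affirmative votes are needed; 6 voted in favor. Not satisfied.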